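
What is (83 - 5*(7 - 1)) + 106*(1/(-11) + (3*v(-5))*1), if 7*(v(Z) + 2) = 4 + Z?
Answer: -49131/77 ≈ -638.06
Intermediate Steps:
v(Z) = -10/7 + Z/7 (v(Z) = -2 + (4 + Z)/7 = -2 + (4/7 + Z/7) = -10/7 + Z/7)
(83 - 5*(7 - 1)) + 106*(1/(-11) + (3*v(-5))*1) = (83 - 5*(7 - 1)) + 106*(1/(-11) + (3*(-10/7 + (⅐)*(-5)))*1) = (83 - 5*6) + 106*(-1/11 + (3*(-10/7 - 5/7))*1) = (83 - 1*30) + 106*(-1/11 + (3*(-15/7))*1) = (83 - 30) + 106*(-1/11 - 45/7*1) = 53 + 106*(-1/11 - 45/7) = 53 + 106*(-502/77) = 53 - 53212/77 = -49131/77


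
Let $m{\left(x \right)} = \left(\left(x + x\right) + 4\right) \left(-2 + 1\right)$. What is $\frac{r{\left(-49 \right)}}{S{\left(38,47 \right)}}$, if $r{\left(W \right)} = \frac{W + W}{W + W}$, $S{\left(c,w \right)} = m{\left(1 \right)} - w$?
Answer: $- \frac{1}{53} \approx -0.018868$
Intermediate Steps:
$m{\left(x \right)} = -4 - 2 x$ ($m{\left(x \right)} = \left(2 x + 4\right) \left(-1\right) = \left(4 + 2 x\right) \left(-1\right) = -4 - 2 x$)
$S{\left(c,w \right)} = -6 - w$ ($S{\left(c,w \right)} = \left(-4 - 2\right) - w = -6 - w$)
$r{\left(W \right)} = 1$ ($r{\left(W \right)} = \frac{2 W}{2 W} = 2 W \frac{1}{2 W} = 1$)
$\frac{r{\left(-49 \right)}}{S{\left(38,47 \right)}} = 1 \frac{1}{-6 - 47} = 1 \frac{1}{-53} = 1 \left(- \frac{1}{53}\right) = - \frac{1}{53}$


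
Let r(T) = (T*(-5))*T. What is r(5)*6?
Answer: -750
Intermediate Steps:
r(T) = -5*T² (r(T) = (-5*T)*T = -5*T²)
r(5)*6 = -5*5²*6 = -5*25*6 = -125*6 = -750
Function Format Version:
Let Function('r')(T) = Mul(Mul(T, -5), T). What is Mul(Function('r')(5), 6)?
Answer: -750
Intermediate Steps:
Function('r')(T) = Mul(-5, Pow(T, 2)) (Function('r')(T) = Mul(Mul(-5, T), T) = Mul(-5, Pow(T, 2)))
Mul(Function('r')(5), 6) = Mul(Mul(-5, Pow(5, 2)), 6) = Mul(Mul(-5, 25), 6) = Mul(-125, 6) = -750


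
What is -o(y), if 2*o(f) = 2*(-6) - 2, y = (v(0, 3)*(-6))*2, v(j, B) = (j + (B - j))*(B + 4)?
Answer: 7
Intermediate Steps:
v(j, B) = B*(4 + B)
y = -252 (y = ((3*(4 + 3))*(-6))*2 = ((3*7)*(-6))*2 = (21*(-6))*2 = -126*2 = -252)
o(f) = -7 (o(f) = (2*(-6) - 2)/2 = (-12 - 2)/2 = (½)*(-14) = -7)
-o(y) = -1*(-7) = 7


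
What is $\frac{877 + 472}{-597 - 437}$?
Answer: $- \frac{1349}{1034} \approx -1.3046$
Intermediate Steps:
$\frac{877 + 472}{-597 - 437} = \frac{1}{-1034} \cdot 1349 = \left(- \frac{1}{1034}\right) 1349 = - \frac{1349}{1034}$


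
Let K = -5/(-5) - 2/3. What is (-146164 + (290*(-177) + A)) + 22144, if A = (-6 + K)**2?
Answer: -1577861/9 ≈ -1.7532e+5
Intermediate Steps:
K = 1/3 (K = -5*(-1/5) - 2*1/3 = 1 - 2/3 = 1/3 ≈ 0.33333)
A = 289/9 (A = (-6 + 1/3)**2 = (-17/3)**2 = 289/9 ≈ 32.111)
(-146164 + (290*(-177) + A)) + 22144 = (-146164 + (290*(-177) + 289/9)) + 22144 = (-146164 + (-51330 + 289/9)) + 22144 = (-146164 - 461681/9) + 22144 = -1777157/9 + 22144 = -1577861/9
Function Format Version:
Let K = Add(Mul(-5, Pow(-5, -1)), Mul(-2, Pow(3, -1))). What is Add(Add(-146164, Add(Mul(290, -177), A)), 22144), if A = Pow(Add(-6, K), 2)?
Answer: Rational(-1577861, 9) ≈ -1.7532e+5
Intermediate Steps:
K = Rational(1, 3) (K = Add(Mul(-5, Rational(-1, 5)), Mul(-2, Rational(1, 3))) = Add(1, Rational(-2, 3)) = Rational(1, 3) ≈ 0.33333)
A = Rational(289, 9) (A = Pow(Add(-6, Rational(1, 3)), 2) = Pow(Rational(-17, 3), 2) = Rational(289, 9) ≈ 32.111)
Add(Add(-146164, Add(Mul(290, -177), A)), 22144) = Add(Add(-146164, Add(Mul(290, -177), Rational(289, 9))), 22144) = Add(Add(-146164, Add(-51330, Rational(289, 9))), 22144) = Add(Add(-146164, Rational(-461681, 9)), 22144) = Add(Rational(-1777157, 9), 22144) = Rational(-1577861, 9)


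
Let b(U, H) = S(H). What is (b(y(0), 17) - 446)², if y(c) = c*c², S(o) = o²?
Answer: 24649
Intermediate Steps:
y(c) = c³
b(U, H) = H²
(b(y(0), 17) - 446)² = (17² - 446)² = (289 - 446)² = (-157)² = 24649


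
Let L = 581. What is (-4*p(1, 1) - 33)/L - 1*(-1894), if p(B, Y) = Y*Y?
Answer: 1100377/581 ≈ 1893.9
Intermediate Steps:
p(B, Y) = Y²
(-4*p(1, 1) - 33)/L - 1*(-1894) = (-4*1² - 33)/581 - 1*(-1894) = (-4*1 - 33)*(1/581) + 1894 = (-4 - 33)*(1/581) + 1894 = -37*1/581 + 1894 = -37/581 + 1894 = 1100377/581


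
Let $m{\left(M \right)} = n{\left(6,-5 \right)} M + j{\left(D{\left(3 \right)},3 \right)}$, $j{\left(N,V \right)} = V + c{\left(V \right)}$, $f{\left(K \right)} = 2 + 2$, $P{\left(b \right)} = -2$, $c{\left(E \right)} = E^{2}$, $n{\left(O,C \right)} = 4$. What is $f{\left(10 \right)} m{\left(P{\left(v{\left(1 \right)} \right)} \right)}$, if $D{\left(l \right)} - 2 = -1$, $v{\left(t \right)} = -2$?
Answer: $16$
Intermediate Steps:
$D{\left(l \right)} = 1$ ($D{\left(l \right)} = 2 - 1 = 1$)
$f{\left(K \right)} = 4$
$j{\left(N,V \right)} = V + V^{2}$
$m{\left(M \right)} = 12 + 4 M$ ($m{\left(M \right)} = 4 M + 3 \left(1 + 3\right) = 4 M + 3 \cdot 4 = 4 M + 12 = 12 + 4 M$)
$f{\left(10 \right)} m{\left(P{\left(v{\left(1 \right)} \right)} \right)} = 4 \left(12 + 4 \left(-2\right)\right) = 4 \left(12 - 8\right) = 4 \cdot 4 = 16$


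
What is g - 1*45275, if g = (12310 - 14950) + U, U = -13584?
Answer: -61499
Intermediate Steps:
g = -16224 (g = (12310 - 14950) - 13584 = -2640 - 13584 = -16224)
g - 1*45275 = -16224 - 1*45275 = -16224 - 45275 = -61499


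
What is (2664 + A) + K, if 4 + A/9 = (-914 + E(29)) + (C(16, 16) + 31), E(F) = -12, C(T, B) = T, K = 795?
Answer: -4488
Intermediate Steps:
A = -7947 (A = -36 + 9*((-914 - 12) + (16 + 31)) = -36 + 9*(-926 + 47) = -36 + 9*(-879) = -36 - 7911 = -7947)
(2664 + A) + K = (2664 - 7947) + 795 = -5283 + 795 = -4488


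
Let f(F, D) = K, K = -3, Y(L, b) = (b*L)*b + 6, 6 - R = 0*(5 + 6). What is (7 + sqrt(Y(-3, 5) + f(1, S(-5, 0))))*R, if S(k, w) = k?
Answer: 42 + 36*I*sqrt(2) ≈ 42.0 + 50.912*I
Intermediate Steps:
R = 6 (R = 6 - 0*(5 + 6) = 6 - 0*11 = 6 - 1*0 = 6 + 0 = 6)
Y(L, b) = 6 + L*b**2 (Y(L, b) = (L*b)*b + 6 = L*b**2 + 6 = 6 + L*b**2)
f(F, D) = -3
(7 + sqrt(Y(-3, 5) + f(1, S(-5, 0))))*R = (7 + sqrt((6 - 3*5**2) - 3))*6 = (7 + sqrt((6 - 3*25) - 3))*6 = (7 + sqrt((6 - 75) - 3))*6 = (7 + sqrt(-69 - 3))*6 = (7 + sqrt(-72))*6 = (7 + 6*I*sqrt(2))*6 = 42 + 36*I*sqrt(2)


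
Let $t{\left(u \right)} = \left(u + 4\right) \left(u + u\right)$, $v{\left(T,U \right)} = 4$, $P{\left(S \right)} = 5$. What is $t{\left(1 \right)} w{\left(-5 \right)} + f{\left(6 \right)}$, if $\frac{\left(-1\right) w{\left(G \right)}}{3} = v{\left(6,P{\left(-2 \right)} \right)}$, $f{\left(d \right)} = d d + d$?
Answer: $-78$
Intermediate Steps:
$f{\left(d \right)} = d + d^{2}$ ($f{\left(d \right)} = d^{2} + d = d + d^{2}$)
$t{\left(u \right)} = 2 u \left(4 + u\right)$ ($t{\left(u \right)} = \left(4 + u\right) 2 u = 2 u \left(4 + u\right)$)
$w{\left(G \right)} = -12$ ($w{\left(G \right)} = \left(-3\right) 4 = -12$)
$t{\left(1 \right)} w{\left(-5 \right)} + f{\left(6 \right)} = 2 \cdot 1 \left(4 + 1\right) \left(-12\right) + 6 \left(1 + 6\right) = 2 \cdot 1 \cdot 5 \left(-12\right) + 6 \cdot 7 = 10 \left(-12\right) + 42 = -120 + 42 = -78$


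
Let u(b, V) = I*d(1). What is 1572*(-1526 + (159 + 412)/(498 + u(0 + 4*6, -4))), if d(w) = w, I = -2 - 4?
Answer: -98278951/41 ≈ -2.3970e+6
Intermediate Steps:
I = -6
u(b, V) = -6 (u(b, V) = -6*1 = -6)
1572*(-1526 + (159 + 412)/(498 + u(0 + 4*6, -4))) = 1572*(-1526 + (159 + 412)/(498 - 6)) = 1572*(-1526 + 571/492) = 1572*(-750221/492) = -98278951/41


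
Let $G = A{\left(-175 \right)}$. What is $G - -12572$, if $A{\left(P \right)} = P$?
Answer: $12397$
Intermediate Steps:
$G = -175$
$G - -12572 = -175 - -12572 = -175 + 12572 = 12397$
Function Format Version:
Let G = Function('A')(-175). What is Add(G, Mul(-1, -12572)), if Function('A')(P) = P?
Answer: 12397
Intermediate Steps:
G = -175
Add(G, Mul(-1, -12572)) = Add(-175, Mul(-1, -12572)) = Add(-175, 12572) = 12397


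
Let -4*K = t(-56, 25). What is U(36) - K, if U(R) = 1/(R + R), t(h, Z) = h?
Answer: -1007/72 ≈ -13.986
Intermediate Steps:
K = 14 (K = -¼*(-56) = 14)
U(R) = 1/(2*R)
U(36) - K = (½)/36 - 1*14 = (½)*(1/36) - 14 = 1/72 - 14 = -1007/72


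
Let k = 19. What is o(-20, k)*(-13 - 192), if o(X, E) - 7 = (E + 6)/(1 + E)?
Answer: -6765/4 ≈ -1691.3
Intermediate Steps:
o(X, E) = 7 + (6 + E)/(1 + E) (o(X, E) = 7 + (E + 6)/(1 + E) = 7 + (6 + E)/(1 + E))
o(-20, k)*(-13 - 192) = ((13 + 8*19)/(1 + 19))*(-13 - 192) = ((13 + 152)/20)*(-205) = ((1/20)*165)*(-205) = (33/4)*(-205) = -6765/4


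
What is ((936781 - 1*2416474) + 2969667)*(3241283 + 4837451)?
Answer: 12037103612916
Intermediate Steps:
((936781 - 1*2416474) + 2969667)*(3241283 + 4837451) = ((936781 - 2416474) + 2969667)*8078734 = (-1479693 + 2969667)*8078734 = 1489974*8078734 = 12037103612916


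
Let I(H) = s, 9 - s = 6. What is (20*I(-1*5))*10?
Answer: 600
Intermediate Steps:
s = 3 (s = 9 - 1*6 = 9 - 6 = 3)
I(H) = 3
(20*I(-1*5))*10 = (20*3)*10 = 60*10 = 600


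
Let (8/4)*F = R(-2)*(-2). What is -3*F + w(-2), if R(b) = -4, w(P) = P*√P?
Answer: -12 - 2*I*√2 ≈ -12.0 - 2.8284*I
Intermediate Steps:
w(P) = P^(3/2)
F = 4 (F = (-4*(-2))/2 = (½)*8 = 4)
-3*F + w(-2) = -3*4 + (-2)^(3/2) = -12 - 2*I*√2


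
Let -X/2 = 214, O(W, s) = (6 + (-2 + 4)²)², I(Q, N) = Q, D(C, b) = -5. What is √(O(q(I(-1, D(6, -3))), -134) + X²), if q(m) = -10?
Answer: 2*√45821 ≈ 428.12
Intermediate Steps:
O(W, s) = 100 (O(W, s) = (6 + 2²)² = (6 + 4)² = 10² = 100)
X = -428 (X = -2*214 = -428)
√(O(q(I(-1, D(6, -3))), -134) + X²) = √(100 + (-428)²) = √(100 + 183184) = √183284 = 2*√45821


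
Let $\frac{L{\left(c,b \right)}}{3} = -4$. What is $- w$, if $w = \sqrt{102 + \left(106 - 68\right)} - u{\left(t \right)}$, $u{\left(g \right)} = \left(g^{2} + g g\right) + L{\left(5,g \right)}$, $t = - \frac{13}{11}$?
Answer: $- \frac{1114}{121} - 2 \sqrt{35} \approx -21.039$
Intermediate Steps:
$L{\left(c,b \right)} = -12$ ($L{\left(c,b \right)} = 3 \left(-4\right) = -12$)
$t = - \frac{13}{11}$ ($t = \left(-13\right) \frac{1}{11} = - \frac{13}{11} \approx -1.1818$)
$u{\left(g \right)} = -12 + 2 g^{2}$ ($u{\left(g \right)} = \left(g^{2} + g g\right) - 12 = \left(g^{2} + g^{2}\right) - 12 = 2 g^{2} - 12 = -12 + 2 g^{2}$)
$w = \frac{1114}{121} + 2 \sqrt{35}$ ($w = \sqrt{102 + \left(106 - 68\right)} - \left(-12 + 2 \left(- \frac{13}{11}\right)^{2}\right) = \sqrt{102 + \left(106 - 68\right)} - \left(-12 + 2 \cdot \frac{169}{121}\right) = \sqrt{102 + 38} - \left(-12 + \frac{338}{121}\right) = \sqrt{140} - - \frac{1114}{121} = 2 \sqrt{35} + \frac{1114}{121} = \frac{1114}{121} + 2 \sqrt{35} \approx 21.039$)
$- w = - (\frac{1114}{121} + 2 \sqrt{35}) = - \frac{1114}{121} - 2 \sqrt{35}$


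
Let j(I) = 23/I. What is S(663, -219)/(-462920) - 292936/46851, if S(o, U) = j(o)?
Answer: -4281273082673/684729506760 ≈ -6.2525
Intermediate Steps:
S(o, U) = 23/o
S(663, -219)/(-462920) - 292936/46851 = (23/663)/(-462920) - 292936/46851 = (23*(1/663))*(-1/462920) - 292936*1/46851 = (23/663)*(-1/462920) - 41848/6693 = -23/306915960 - 41848/6693 = -4281273082673/684729506760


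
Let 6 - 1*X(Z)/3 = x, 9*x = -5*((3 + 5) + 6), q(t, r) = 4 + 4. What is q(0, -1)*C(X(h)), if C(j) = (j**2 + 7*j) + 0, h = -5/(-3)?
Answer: 143840/9 ≈ 15982.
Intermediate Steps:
h = 5/3 (h = -5*(-1/3) = 5/3 ≈ 1.6667)
q(t, r) = 8
x = -70/9 (x = (-5*((3 + 5) + 6))/9 = (-5*(8 + 6))/9 = (-5*14)/9 = (1/9)*(-70) = -70/9 ≈ -7.7778)
X(Z) = 124/3 (X(Z) = 18 - 3*(-70/9) = 18 + 70/3 = 124/3)
C(j) = j**2 + 7*j
q(0, -1)*C(X(h)) = 8*(124*(7 + 124/3)/3) = 8*((124/3)*(145/3)) = 8*(17980/9) = 143840/9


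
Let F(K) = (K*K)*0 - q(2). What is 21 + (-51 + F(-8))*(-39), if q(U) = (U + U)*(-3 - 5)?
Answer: 762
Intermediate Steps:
q(U) = -16*U (q(U) = (2*U)*(-8) = -16*U)
F(K) = 32 (F(K) = (K*K)*0 - (-16)*2 = K²*0 - 1*(-32) = 0 + 32 = 32)
21 + (-51 + F(-8))*(-39) = 21 + (-51 + 32)*(-39) = 21 - 19*(-39) = 21 + 741 = 762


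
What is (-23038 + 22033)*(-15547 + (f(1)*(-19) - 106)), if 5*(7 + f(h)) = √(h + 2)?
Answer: 15597600 + 3819*√3 ≈ 1.5604e+7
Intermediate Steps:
f(h) = -7 + √(2 + h)/5 (f(h) = -7 + √(h + 2)/5 = -7 + √(2 + h)/5)
(-23038 + 22033)*(-15547 + (f(1)*(-19) - 106)) = (-23038 + 22033)*(-15547 + ((-7 + √(2 + 1)/5)*(-19) - 106)) = -1005*(-15547 + ((-7 + √3/5)*(-19) - 106)) = -1005*(-15547 + ((133 - 19*√3/5) - 106)) = -1005*(-15547 + (27 - 19*√3/5)) = -1005*(-15520 - 19*√3/5) = 15597600 + 3819*√3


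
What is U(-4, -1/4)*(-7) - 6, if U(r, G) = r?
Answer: 22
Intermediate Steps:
U(-4, -1/4)*(-7) - 6 = -4*(-7) - 6 = 28 - 6 = 22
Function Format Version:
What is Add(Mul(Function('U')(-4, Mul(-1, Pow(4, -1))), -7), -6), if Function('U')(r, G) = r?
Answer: 22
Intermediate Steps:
Add(Mul(Function('U')(-4, Mul(-1, Pow(4, -1))), -7), -6) = Add(Mul(-4, -7), -6) = Add(28, -6) = 22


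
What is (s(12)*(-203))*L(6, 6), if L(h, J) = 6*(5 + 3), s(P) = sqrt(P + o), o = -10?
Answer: -9744*sqrt(2) ≈ -13780.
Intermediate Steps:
s(P) = sqrt(-10 + P) (s(P) = sqrt(P - 10) = sqrt(-10 + P))
L(h, J) = 48 (L(h, J) = 6*8 = 48)
(s(12)*(-203))*L(6, 6) = (sqrt(-10 + 12)*(-203))*48 = (sqrt(2)*(-203))*48 = -203*sqrt(2)*48 = -9744*sqrt(2)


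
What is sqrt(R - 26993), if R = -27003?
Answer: 2*I*sqrt(13499) ≈ 232.37*I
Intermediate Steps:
sqrt(R - 26993) = sqrt(-27003 - 26993) = sqrt(-53996) = 2*I*sqrt(13499)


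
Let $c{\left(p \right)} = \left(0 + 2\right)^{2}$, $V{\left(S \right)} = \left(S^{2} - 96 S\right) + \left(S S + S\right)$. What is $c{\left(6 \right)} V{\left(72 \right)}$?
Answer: $14112$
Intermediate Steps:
$V{\left(S \right)} = - 95 S + 2 S^{2}$ ($V{\left(S \right)} = \left(S^{2} - 96 S\right) + \left(S^{2} + S\right) = \left(S^{2} - 96 S\right) + \left(S + S^{2}\right) = - 95 S + 2 S^{2}$)
$c{\left(p \right)} = 4$ ($c{\left(p \right)} = 2^{2} = 4$)
$c{\left(6 \right)} V{\left(72 \right)} = 4 \cdot 72 \left(-95 + 2 \cdot 72\right) = 4 \cdot 72 \left(-95 + 144\right) = 4 \cdot 72 \cdot 49 = 4 \cdot 3528 = 14112$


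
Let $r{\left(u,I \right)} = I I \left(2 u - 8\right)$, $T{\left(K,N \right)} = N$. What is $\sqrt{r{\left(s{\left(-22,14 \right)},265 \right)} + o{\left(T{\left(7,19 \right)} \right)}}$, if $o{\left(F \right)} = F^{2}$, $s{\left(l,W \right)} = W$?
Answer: $\sqrt{1404861} \approx 1185.3$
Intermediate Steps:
$r{\left(u,I \right)} = I^{2} \left(-8 + 2 u\right)$
$\sqrt{r{\left(s{\left(-22,14 \right)},265 \right)} + o{\left(T{\left(7,19 \right)} \right)}} = \sqrt{2 \cdot 265^{2} \left(-4 + 14\right) + 19^{2}} = \sqrt{2 \cdot 70225 \cdot 10 + 361} = \sqrt{1404500 + 361} = \sqrt{1404861}$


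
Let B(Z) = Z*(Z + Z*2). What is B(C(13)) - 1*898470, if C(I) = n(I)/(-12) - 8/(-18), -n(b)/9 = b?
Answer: -388004351/432 ≈ -8.9816e+5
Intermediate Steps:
n(b) = -9*b
C(I) = 4/9 + 3*I/4 (C(I) = -9*I/(-12) - 8/(-18) = -9*I*(-1/12) - 8*(-1/18) = 3*I/4 + 4/9 = 4/9 + 3*I/4)
B(Z) = 3*Z² (B(Z) = Z*(Z + 2*Z) = Z*(3*Z) = 3*Z²)
B(C(13)) - 1*898470 = 3*(4/9 + (¾)*13)² - 1*898470 = 3*(4/9 + 39/4)² - 898470 = 3*(367/36)² - 898470 = 3*(134689/1296) - 898470 = 134689/432 - 898470 = -388004351/432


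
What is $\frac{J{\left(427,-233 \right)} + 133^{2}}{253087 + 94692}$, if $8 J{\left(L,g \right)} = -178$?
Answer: $\frac{70667}{1391116} \approx 0.050799$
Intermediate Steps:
$J{\left(L,g \right)} = - \frac{89}{4}$ ($J{\left(L,g \right)} = \frac{1}{8} \left(-178\right) = - \frac{89}{4}$)
$\frac{J{\left(427,-233 \right)} + 133^{2}}{253087 + 94692} = \frac{- \frac{89}{4} + 133^{2}}{253087 + 94692} = \frac{- \frac{89}{4} + 17689}{347779} = \frac{70667}{4} \cdot \frac{1}{347779} = \frac{70667}{1391116}$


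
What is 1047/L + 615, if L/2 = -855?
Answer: 350201/570 ≈ 614.39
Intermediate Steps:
L = -1710 (L = 2*(-855) = -1710)
1047/L + 615 = 1047/(-1710) + 615 = 1047*(-1/1710) + 615 = -349/570 + 615 = 350201/570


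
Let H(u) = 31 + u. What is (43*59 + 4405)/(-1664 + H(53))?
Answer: -3471/790 ≈ -4.3937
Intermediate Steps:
(43*59 + 4405)/(-1664 + H(53)) = (43*59 + 4405)/(-1664 + (31 + 53)) = (2537 + 4405)/(-1664 + 84) = 6942/(-1580) = 6942*(-1/1580) = -3471/790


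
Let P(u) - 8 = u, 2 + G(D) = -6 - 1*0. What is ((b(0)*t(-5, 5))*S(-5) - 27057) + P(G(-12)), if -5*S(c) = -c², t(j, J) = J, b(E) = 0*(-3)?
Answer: -27057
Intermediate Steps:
G(D) = -8 (G(D) = -2 + (-6 - 1*0) = -2 + (-6 + 0) = -2 - 6 = -8)
b(E) = 0
S(c) = c²/5 (S(c) = -(-1)*c²/5 = c²/5)
P(u) = 8 + u
((b(0)*t(-5, 5))*S(-5) - 27057) + P(G(-12)) = ((0*5)*((⅕)*(-5)²) - 27057) + (8 - 8) = (0*((⅕)*25) - 27057) + 0 = (0*5 - 27057) + 0 = (0 - 27057) + 0 = -27057 + 0 = -27057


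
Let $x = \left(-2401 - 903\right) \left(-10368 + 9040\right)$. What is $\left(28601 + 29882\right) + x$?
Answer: $4446195$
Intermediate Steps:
$x = 4387712$ ($x = \left(-3304\right) \left(-1328\right) = 4387712$)
$\left(28601 + 29882\right) + x = \left(28601 + 29882\right) + 4387712 = 58483 + 4387712 = 4446195$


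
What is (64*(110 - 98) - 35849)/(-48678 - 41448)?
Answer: 35081/90126 ≈ 0.38924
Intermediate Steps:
(64*(110 - 98) - 35849)/(-48678 - 41448) = (64*12 - 35849)/(-90126) = (768 - 35849)*(-1/90126) = -35081*(-1/90126) = 35081/90126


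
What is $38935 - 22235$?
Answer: $16700$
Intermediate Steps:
$38935 - 22235 = 16700$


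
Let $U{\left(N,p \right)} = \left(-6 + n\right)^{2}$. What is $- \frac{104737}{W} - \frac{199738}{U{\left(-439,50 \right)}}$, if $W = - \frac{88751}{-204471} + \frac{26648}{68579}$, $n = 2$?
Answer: $- \frac{758902091974201}{5428328488} \approx -1.398 \cdot 10^{5}$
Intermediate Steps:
$U{\left(N,p \right)} = 16$ ($U{\left(N,p \right)} = \left(-6 + 2\right)^{2} = \left(-4\right)^{2} = 16$)
$W = \frac{11535198037}{14022416709}$ ($W = \left(-88751\right) \left(- \frac{1}{204471}\right) + 26648 \cdot \frac{1}{68579} = \frac{88751}{204471} + \frac{26648}{68579} = \frac{11535198037}{14022416709} \approx 0.82263$)
$- \frac{104737}{W} - \frac{199738}{U{\left(-439,50 \right)}} = - \frac{104737}{\frac{11535198037}{14022416709}} - \frac{199738}{16} = \left(-104737\right) \frac{14022416709}{11535198037} - \frac{99869}{8} = - \frac{86392109344149}{678541061} - \frac{99869}{8} = - \frac{758902091974201}{5428328488}$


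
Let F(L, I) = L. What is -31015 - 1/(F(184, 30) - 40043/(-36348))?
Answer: -208671282473/6728075 ≈ -31015.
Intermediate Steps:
-31015 - 1/(F(184, 30) - 40043/(-36348)) = -31015 - 1/(184 - 40043/(-36348)) = -31015 - 1/(184 - 40043*(-1/36348)) = -31015 - 1/(184 + 40043/36348) = -31015 - 1/6728075/36348 = -31015 - 1*36348/6728075 = -31015 - 36348/6728075 = -208671282473/6728075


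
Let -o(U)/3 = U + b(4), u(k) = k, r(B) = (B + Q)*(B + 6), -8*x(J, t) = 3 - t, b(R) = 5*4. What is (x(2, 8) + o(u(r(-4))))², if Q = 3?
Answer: 182329/64 ≈ 2848.9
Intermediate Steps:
b(R) = 20
x(J, t) = -3/8 + t/8 (x(J, t) = -(3 - t)/8 = -3/8 + t/8)
r(B) = (3 + B)*(6 + B) (r(B) = (B + 3)*(B + 6) = (3 + B)*(6 + B))
o(U) = -60 - 3*U (o(U) = -3*(U + 20) = -3*(20 + U) = -60 - 3*U)
(x(2, 8) + o(u(r(-4))))² = ((-3/8 + (⅛)*8) + (-60 - 3*(18 + (-4)² + 9*(-4))))² = ((-3/8 + 1) + (-60 - 3*(18 + 16 - 36)))² = (5/8 + (-60 - 3*(-2)))² = (5/8 + (-60 + 6))² = (5/8 - 54)² = (-427/8)² = 182329/64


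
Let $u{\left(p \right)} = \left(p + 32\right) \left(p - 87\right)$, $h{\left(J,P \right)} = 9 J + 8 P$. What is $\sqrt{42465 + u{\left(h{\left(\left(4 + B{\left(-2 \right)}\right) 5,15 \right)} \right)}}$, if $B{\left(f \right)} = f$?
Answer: $\sqrt{72231} \approx 268.76$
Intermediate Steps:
$h{\left(J,P \right)} = 8 P + 9 J$
$u{\left(p \right)} = \left(-87 + p\right) \left(32 + p\right)$ ($u{\left(p \right)} = \left(32 + p\right) \left(-87 + p\right) = \left(-87 + p\right) \left(32 + p\right)$)
$\sqrt{42465 + u{\left(h{\left(\left(4 + B{\left(-2 \right)}\right) 5,15 \right)} \right)}} = \sqrt{42465 - \left(2784 - \left(8 \cdot 15 + 9 \left(4 - 2\right) 5\right)^{2} + 55 \left(8 \cdot 15 + 9 \left(4 - 2\right) 5\right)\right)} = \sqrt{42465 - \left(2784 - \left(120 + 9 \cdot 2 \cdot 5\right)^{2} + 55 \left(120 + 9 \cdot 2 \cdot 5\right)\right)} = \sqrt{42465 - \left(2784 - \left(120 + 9 \cdot 10\right)^{2} + 55 \left(120 + 9 \cdot 10\right)\right)} = \sqrt{42465 - \left(2784 - \left(120 + 90\right)^{2} + 55 \left(120 + 90\right)\right)} = \sqrt{42465 - \left(14334 - 44100\right)} = \sqrt{42465 - -29766} = \sqrt{42465 + 29766} = \sqrt{72231}$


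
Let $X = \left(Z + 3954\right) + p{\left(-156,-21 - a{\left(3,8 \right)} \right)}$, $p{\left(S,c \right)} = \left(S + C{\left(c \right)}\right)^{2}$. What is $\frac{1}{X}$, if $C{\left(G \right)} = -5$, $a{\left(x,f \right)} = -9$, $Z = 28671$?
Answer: $\frac{1}{58546} \approx 1.7081 \cdot 10^{-5}$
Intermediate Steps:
$p{\left(S,c \right)} = \left(-5 + S\right)^{2}$ ($p{\left(S,c \right)} = \left(S - 5\right)^{2} = \left(-5 + S\right)^{2}$)
$X = 58546$ ($X = \left(28671 + 3954\right) + \left(-5 - 156\right)^{2} = 32625 + \left(-161\right)^{2} = 32625 + 25921 = 58546$)
$\frac{1}{X} = \frac{1}{58546}$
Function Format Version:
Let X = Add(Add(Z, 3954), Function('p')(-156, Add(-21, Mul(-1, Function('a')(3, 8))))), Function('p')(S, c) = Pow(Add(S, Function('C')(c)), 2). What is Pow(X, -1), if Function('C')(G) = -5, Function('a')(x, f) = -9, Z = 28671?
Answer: Rational(1, 58546) ≈ 1.7081e-5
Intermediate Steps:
Function('p')(S, c) = Pow(Add(-5, S), 2) (Function('p')(S, c) = Pow(Add(S, -5), 2) = Pow(Add(-5, S), 2))
X = 58546 (X = Add(Add(28671, 3954), Pow(Add(-5, -156), 2)) = Add(32625, Pow(-161, 2)) = Add(32625, 25921) = 58546)
Pow(X, -1) = Pow(58546, -1) = Rational(1, 58546)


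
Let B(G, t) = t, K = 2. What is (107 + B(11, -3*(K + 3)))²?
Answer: 8464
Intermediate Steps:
(107 + B(11, -3*(K + 3)))² = (107 - 3*(2 + 3))² = (107 - 3*5)² = (107 - 15)² = 92² = 8464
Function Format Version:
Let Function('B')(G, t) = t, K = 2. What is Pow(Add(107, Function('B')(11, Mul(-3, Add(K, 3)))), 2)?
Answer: 8464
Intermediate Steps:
Pow(Add(107, Function('B')(11, Mul(-3, Add(K, 3)))), 2) = Pow(Add(107, Mul(-3, Add(2, 3))), 2) = Pow(Add(107, Mul(-3, 5)), 2) = Pow(Add(107, -15), 2) = Pow(92, 2) = 8464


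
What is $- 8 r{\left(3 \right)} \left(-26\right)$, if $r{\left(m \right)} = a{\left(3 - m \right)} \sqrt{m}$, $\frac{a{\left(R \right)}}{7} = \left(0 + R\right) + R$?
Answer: $0$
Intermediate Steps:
$a{\left(R \right)} = 14 R$ ($a{\left(R \right)} = 7 \left(\left(0 + R\right) + R\right) = 7 \left(R + R\right) = 7 \cdot 2 R = 14 R$)
$r{\left(m \right)} = \sqrt{m} \left(42 - 14 m\right)$ ($r{\left(m \right)} = 14 \left(3 - m\right) \sqrt{m} = \left(42 - 14 m\right) \sqrt{m} = \sqrt{m} \left(42 - 14 m\right)$)
$- 8 r{\left(3 \right)} \left(-26\right) = - 8 \cdot 14 \sqrt{3} \left(3 - 3\right) \left(-26\right) = - 8 \cdot 14 \sqrt{3} \cdot 0 \left(-26\right) = \left(-8\right) 0 \left(-26\right) = 0 \left(-26\right) = 0$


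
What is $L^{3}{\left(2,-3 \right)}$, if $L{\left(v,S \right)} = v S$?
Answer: $-216$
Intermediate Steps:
$L{\left(v,S \right)} = S v$
$L^{3}{\left(2,-3 \right)} = \left(\left(-3\right) 2\right)^{3} = \left(-6\right)^{3} = -216$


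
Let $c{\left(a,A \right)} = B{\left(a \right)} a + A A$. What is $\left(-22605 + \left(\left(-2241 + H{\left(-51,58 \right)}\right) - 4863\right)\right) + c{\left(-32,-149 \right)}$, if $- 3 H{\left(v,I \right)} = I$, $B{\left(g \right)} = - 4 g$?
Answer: $- \frac{34870}{3} \approx -11623.0$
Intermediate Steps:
$H{\left(v,I \right)} = - \frac{I}{3}$
$c{\left(a,A \right)} = A^{2} - 4 a^{2}$ ($c{\left(a,A \right)} = - 4 a a + A A = - 4 a^{2} + A^{2} = A^{2} - 4 a^{2}$)
$\left(-22605 + \left(\left(-2241 + H{\left(-51,58 \right)}\right) - 4863\right)\right) + c{\left(-32,-149 \right)} = \left(-22605 - \frac{21370}{3}\right) + \left(\left(-149\right)^{2} - 4 \left(-32\right)^{2}\right) = \left(-22605 - \frac{21370}{3}\right) + \left(22201 - 4096\right) = \left(-22605 - \frac{21370}{3}\right) + 18105 = - \frac{89185}{3} + 18105 = - \frac{34870}{3}$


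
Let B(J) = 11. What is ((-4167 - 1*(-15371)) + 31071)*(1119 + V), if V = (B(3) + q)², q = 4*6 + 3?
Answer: 108350825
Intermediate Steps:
q = 27 (q = 24 + 3 = 27)
V = 1444 (V = (11 + 27)² = 38² = 1444)
((-4167 - 1*(-15371)) + 31071)*(1119 + V) = ((-4167 - 1*(-15371)) + 31071)*(1119 + 1444) = ((-4167 + 15371) + 31071)*2563 = (11204 + 31071)*2563 = 42275*2563 = 108350825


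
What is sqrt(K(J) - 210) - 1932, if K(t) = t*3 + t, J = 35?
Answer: -1932 + I*sqrt(70) ≈ -1932.0 + 8.3666*I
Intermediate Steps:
K(t) = 4*t (K(t) = 3*t + t = 4*t)
sqrt(K(J) - 210) - 1932 = sqrt(4*35 - 210) - 1932 = sqrt(140 - 210) - 1932 = sqrt(-70) - 1932 = I*sqrt(70) - 1932 = -1932 + I*sqrt(70)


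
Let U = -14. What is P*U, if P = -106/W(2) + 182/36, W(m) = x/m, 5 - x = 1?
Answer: 6041/9 ≈ 671.22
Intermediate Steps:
x = 4 (x = 5 - 1*1 = 5 - 1 = 4)
W(m) = 4/m
P = -863/18 (P = -106/(4/2) + 182/36 = -106/(4*(½)) + 182*(1/36) = -106/2 + 91/18 = -106*½ + 91/18 = -53 + 91/18 = -863/18 ≈ -47.944)
P*U = -863/18*(-14) = 6041/9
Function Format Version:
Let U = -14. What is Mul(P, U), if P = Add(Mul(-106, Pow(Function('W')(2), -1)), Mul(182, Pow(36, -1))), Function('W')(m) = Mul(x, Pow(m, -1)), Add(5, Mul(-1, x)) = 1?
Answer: Rational(6041, 9) ≈ 671.22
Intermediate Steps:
x = 4 (x = Add(5, Mul(-1, 1)) = Add(5, -1) = 4)
Function('W')(m) = Mul(4, Pow(m, -1))
P = Rational(-863, 18) (P = Add(Mul(-106, Pow(Mul(4, Pow(2, -1)), -1)), Mul(182, Pow(36, -1))) = Add(Mul(-106, Pow(Mul(4, Rational(1, 2)), -1)), Mul(182, Rational(1, 36))) = Add(Mul(-106, Pow(2, -1)), Rational(91, 18)) = Add(Mul(-106, Rational(1, 2)), Rational(91, 18)) = Add(-53, Rational(91, 18)) = Rational(-863, 18) ≈ -47.944)
Mul(P, U) = Mul(Rational(-863, 18), -14) = Rational(6041, 9)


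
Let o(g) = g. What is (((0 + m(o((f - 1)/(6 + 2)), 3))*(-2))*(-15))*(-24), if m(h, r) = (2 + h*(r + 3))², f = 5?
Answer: -18000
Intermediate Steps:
m(h, r) = (2 + h*(3 + r))²
(((0 + m(o((f - 1)/(6 + 2)), 3))*(-2))*(-15))*(-24) = (((0 + (2 + 3*((5 - 1)/(6 + 2)) + ((5 - 1)/(6 + 2))*3)²)*(-2))*(-15))*(-24) = (((0 + (2 + 3*(4/8) + (4/8)*3)²)*(-2))*(-15))*(-24) = (((0 + (2 + 3*(4*(⅛)) + (4*(⅛))*3)²)*(-2))*(-15))*(-24) = (((0 + (2 + 3*(½) + (½)*3)²)*(-2))*(-15))*(-24) = (((0 + (2 + 3/2 + 3/2)²)*(-2))*(-15))*(-24) = (((0 + 5²)*(-2))*(-15))*(-24) = (((0 + 25)*(-2))*(-15))*(-24) = ((25*(-2))*(-15))*(-24) = -50*(-15)*(-24) = 750*(-24) = -18000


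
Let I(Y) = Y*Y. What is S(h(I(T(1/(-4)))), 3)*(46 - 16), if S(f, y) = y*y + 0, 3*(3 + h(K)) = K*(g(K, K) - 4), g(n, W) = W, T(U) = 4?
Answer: 270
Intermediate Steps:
I(Y) = Y**2
h(K) = -3 + K*(-4 + K)/3 (h(K) = -3 + (K*(K - 4))/3 = -3 + (K*(-4 + K))/3 = -3 + K*(-4 + K)/3)
S(f, y) = y**2 (S(f, y) = y**2 + 0 = y**2)
S(h(I(T(1/(-4)))), 3)*(46 - 16) = 3**2*(46 - 16) = 9*30 = 270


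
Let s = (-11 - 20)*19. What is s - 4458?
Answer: -5047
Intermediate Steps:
s = -589 (s = -31*19 = -589)
s - 4458 = -589 - 4458 = -5047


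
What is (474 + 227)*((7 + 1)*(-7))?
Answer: -39256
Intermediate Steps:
(474 + 227)*((7 + 1)*(-7)) = 701*(8*(-7)) = 701*(-56) = -39256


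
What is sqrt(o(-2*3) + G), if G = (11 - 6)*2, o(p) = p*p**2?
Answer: I*sqrt(206) ≈ 14.353*I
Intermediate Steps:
o(p) = p**3
G = 10 (G = 5*2 = 10)
sqrt(o(-2*3) + G) = sqrt((-2*3)**3 + 10) = sqrt((-6)**3 + 10) = sqrt(-216 + 10) = sqrt(-206) = I*sqrt(206)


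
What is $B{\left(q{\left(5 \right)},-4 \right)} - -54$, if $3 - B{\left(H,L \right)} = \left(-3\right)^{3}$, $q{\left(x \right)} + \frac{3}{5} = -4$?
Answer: $84$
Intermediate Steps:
$q{\left(x \right)} = - \frac{23}{5}$ ($q{\left(x \right)} = - \frac{3}{5} - 4 = - \frac{23}{5}$)
$B{\left(H,L \right)} = 30$ ($B{\left(H,L \right)} = 3 - \left(-3\right)^{3} = 3 - -27 = 3 + 27 = 30$)
$B{\left(q{\left(5 \right)},-4 \right)} - -54 = 30 - -54 = 30 + 54 = 84$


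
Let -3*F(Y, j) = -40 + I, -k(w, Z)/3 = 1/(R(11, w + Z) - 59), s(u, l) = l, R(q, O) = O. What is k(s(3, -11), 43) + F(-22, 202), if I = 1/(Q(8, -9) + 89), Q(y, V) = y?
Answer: 11734/873 ≈ 13.441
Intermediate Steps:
k(w, Z) = -3/(-59 + Z + w) (k(w, Z) = -3/((w + Z) - 59) = -3/((Z + w) - 59) = -3/(-59 + Z + w))
I = 1/97 (I = 1/(8 + 89) = 1/97 ≈ 0.010309)
F(Y, j) = 1293/97 (F(Y, j) = -(-40 + 1/97)/3 = -1/3*(-3879/97) = 1293/97)
k(s(3, -11), 43) + F(-22, 202) = -3/(-59 + 43 - 11) + 1293/97 = -3/(-27) + 1293/97 = -3*(-1/27) + 1293/97 = 1/9 + 1293/97 = 11734/873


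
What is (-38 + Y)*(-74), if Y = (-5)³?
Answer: 12062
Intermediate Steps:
Y = -125
(-38 + Y)*(-74) = (-38 - 125)*(-74) = -163*(-74) = 12062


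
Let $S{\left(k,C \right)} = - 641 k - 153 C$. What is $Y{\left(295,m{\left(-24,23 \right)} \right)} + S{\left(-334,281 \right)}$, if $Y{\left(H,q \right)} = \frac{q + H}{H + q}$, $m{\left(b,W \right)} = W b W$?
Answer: $171102$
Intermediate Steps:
$m{\left(b,W \right)} = b W^{2}$
$Y{\left(H,q \right)} = 1$ ($Y{\left(H,q \right)} = \frac{H + q}{H + q} = 1$)
$Y{\left(295,m{\left(-24,23 \right)} \right)} + S{\left(-334,281 \right)} = 1 - -171101 = 1 + \left(214094 - 42993\right) = 1 + 171101 = 171102$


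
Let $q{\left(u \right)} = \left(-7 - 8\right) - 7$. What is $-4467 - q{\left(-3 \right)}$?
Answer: $-4445$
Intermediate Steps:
$q{\left(u \right)} = -22$ ($q{\left(u \right)} = -15 - 7 = -22$)
$-4467 - q{\left(-3 \right)} = -4467 - -22 = -4467 + 22 = -4445$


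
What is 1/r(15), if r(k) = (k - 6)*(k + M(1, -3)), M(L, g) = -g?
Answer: 1/162 ≈ 0.0061728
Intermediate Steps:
r(k) = (-6 + k)*(3 + k) (r(k) = (k - 6)*(k - 1*(-3)) = (-6 + k)*(k + 3) = (-6 + k)*(3 + k))
1/r(15) = 1/(-18 + 15**2 - 3*15) = 1/(-18 + 225 - 45) = 1/162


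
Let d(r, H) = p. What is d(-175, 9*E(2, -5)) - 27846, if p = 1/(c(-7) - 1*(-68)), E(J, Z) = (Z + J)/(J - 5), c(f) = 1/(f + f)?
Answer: -26481532/951 ≈ -27846.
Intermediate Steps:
c(f) = 1/(2*f)
E(J, Z) = (J + Z)/(-5 + J)
p = 14/951 (p = 1/((½)/(-7) - 1*(-68)) = 1/((½)*(-⅐) + 68) = 1/(-1/14 + 68) = 1/(951/14) = 14/951 ≈ 0.014721)
d(r, H) = 14/951
d(-175, 9*E(2, -5)) - 27846 = 14/951 - 27846 = -26481532/951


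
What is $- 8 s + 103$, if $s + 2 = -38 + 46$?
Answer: $55$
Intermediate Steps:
$s = 6$ ($s = -2 + \left(-38 + 46\right) = -2 + 8 = 6$)
$- 8 s + 103 = \left(-8\right) 6 + 103 = -48 + 103 = 55$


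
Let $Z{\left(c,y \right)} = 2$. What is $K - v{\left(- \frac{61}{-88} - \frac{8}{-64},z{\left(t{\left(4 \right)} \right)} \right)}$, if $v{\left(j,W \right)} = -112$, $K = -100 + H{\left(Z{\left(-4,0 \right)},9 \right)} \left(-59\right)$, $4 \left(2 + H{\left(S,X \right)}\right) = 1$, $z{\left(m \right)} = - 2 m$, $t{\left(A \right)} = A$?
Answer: $\frac{461}{4} \approx 115.25$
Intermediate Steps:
$H{\left(S,X \right)} = - \frac{7}{4}$ ($H{\left(S,X \right)} = -2 + \frac{1}{4} \cdot 1 = -2 + \frac{1}{4} = - \frac{7}{4}$)
$K = \frac{13}{4}$ ($K = -100 - - \frac{413}{4} = -100 + \frac{413}{4} = \frac{13}{4} \approx 3.25$)
$K - v{\left(- \frac{61}{-88} - \frac{8}{-64},z{\left(t{\left(4 \right)} \right)} \right)} = \frac{13}{4} - -112 = \frac{13}{4} + 112 = \frac{461}{4}$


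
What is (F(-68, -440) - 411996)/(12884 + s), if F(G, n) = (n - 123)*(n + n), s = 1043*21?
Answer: 83444/34787 ≈ 2.3987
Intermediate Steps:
s = 21903
F(G, n) = 2*n*(-123 + n) (F(G, n) = (-123 + n)*(2*n) = 2*n*(-123 + n))
(F(-68, -440) - 411996)/(12884 + s) = (2*(-440)*(-123 - 440) - 411996)/(12884 + 21903) = (2*(-440)*(-563) - 411996)/34787 = (495440 - 411996)*(1/34787) = 83444*(1/34787) = 83444/34787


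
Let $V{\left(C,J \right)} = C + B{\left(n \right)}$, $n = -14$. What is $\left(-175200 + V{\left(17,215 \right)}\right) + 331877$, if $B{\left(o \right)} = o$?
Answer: $156680$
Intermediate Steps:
$V{\left(C,J \right)} = -14 + C$ ($V{\left(C,J \right)} = C - 14 = -14 + C$)
$\left(-175200 + V{\left(17,215 \right)}\right) + 331877 = \left(-175200 + \left(-14 + 17\right)\right) + 331877 = \left(-175200 + 3\right) + 331877 = -175197 + 331877 = 156680$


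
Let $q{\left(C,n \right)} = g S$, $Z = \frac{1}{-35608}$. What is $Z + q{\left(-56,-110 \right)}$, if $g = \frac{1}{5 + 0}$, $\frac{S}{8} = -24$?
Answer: $- \frac{6836741}{178040} \approx -38.4$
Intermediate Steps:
$S = -192$ ($S = 8 \left(-24\right) = -192$)
$Z = - \frac{1}{35608} \approx -2.8084 \cdot 10^{-5}$
$g = \frac{1}{5} \approx 0.2$
$q{\left(C,n \right)} = - \frac{192}{5}$ ($q{\left(C,n \right)} = \frac{1}{5} \left(-192\right) = - \frac{192}{5}$)
$Z + q{\left(-56,-110 \right)} = - \frac{1}{35608} - \frac{192}{5} = - \frac{6836741}{178040}$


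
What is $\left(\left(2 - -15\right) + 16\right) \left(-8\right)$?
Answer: $-264$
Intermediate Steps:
$\left(\left(2 - -15\right) + 16\right) \left(-8\right) = \left(\left(2 + 15\right) + 16\right) \left(-8\right) = \left(17 + 16\right) \left(-8\right) = 33 \left(-8\right) = -264$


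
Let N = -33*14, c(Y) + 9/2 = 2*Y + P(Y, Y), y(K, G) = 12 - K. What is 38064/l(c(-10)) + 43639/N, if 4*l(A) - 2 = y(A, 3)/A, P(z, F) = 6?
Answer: 200161289/462 ≈ 4.3325e+5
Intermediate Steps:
c(Y) = 3/2 + 2*Y (c(Y) = -9/2 + (2*Y + 6) = -9/2 + (6 + 2*Y) = 3/2 + 2*Y)
l(A) = 1/2 + (12 - A)/(4*A) (l(A) = 1/2 + ((12 - A)/A)/4 = 1/2 + (12 - A)/(4*A))
N = -462
38064/l(c(-10)) + 43639/N = 38064/(((12 + (3/2 + 2*(-10)))/(4*(3/2 + 2*(-10))))) + 43639/(-462) = 38064/(((12 + (3/2 - 20))/(4*(3/2 - 20)))) + 43639*(-1/462) = 38064/(((12 - 37/2)/(4*(-37/2)))) - 43639/462 = 38064/(((1/4)*(-2/37)*(-13/2))) - 43639/462 = 38064/(13/148) - 43639/462 = 38064*(148/13) - 43639/462 = 433344 - 43639/462 = 200161289/462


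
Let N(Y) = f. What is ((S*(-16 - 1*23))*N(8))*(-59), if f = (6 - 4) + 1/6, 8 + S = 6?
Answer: -9971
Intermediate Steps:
S = -2 (S = -8 + 6 = -2)
f = 13/6 (f = 2 + ⅙ = 13/6 ≈ 2.1667)
N(Y) = 13/6
((S*(-16 - 1*23))*N(8))*(-59) = (-2*(-16 - 1*23)*(13/6))*(-59) = (-2*(-16 - 23)*(13/6))*(-59) = (-2*(-39)*(13/6))*(-59) = (78*(13/6))*(-59) = 169*(-59) = -9971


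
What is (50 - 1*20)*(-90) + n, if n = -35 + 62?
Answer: -2673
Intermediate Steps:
n = 27
(50 - 1*20)*(-90) + n = (50 - 1*20)*(-90) + 27 = (50 - 20)*(-90) + 27 = 30*(-90) + 27 = -2700 + 27 = -2673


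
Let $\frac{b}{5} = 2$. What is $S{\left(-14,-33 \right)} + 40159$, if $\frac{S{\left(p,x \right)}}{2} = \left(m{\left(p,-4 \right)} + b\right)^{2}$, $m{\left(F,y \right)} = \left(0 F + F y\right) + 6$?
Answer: $50527$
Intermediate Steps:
$b = 10$ ($b = 5 \cdot 2 = 10$)
$m{\left(F,y \right)} = 6 + F y$ ($m{\left(F,y \right)} = \left(0 + F y\right) + 6 = F y + 6 = 6 + F y$)
$S{\left(p,x \right)} = 2 \left(16 - 4 p\right)^{2}$ ($S{\left(p,x \right)} = 2 \left(\left(6 + p \left(-4\right)\right) + 10\right)^{2} = 2 \left(\left(6 - 4 p\right) + 10\right)^{2} = 2 \left(16 - 4 p\right)^{2}$)
$S{\left(-14,-33 \right)} + 40159 = 32 \left(4 - -14\right)^{2} + 40159 = 32 \left(4 + 14\right)^{2} + 40159 = 32 \cdot 18^{2} + 40159 = 32 \cdot 324 + 40159 = 10368 + 40159 = 50527$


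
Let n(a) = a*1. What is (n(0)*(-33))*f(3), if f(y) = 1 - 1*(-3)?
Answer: 0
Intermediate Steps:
n(a) = a
f(y) = 4 (f(y) = 1 + 3 = 4)
(n(0)*(-33))*f(3) = (0*(-33))*4 = 0*4 = 0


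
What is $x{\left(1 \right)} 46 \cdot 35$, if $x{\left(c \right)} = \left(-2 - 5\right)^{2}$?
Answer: $78890$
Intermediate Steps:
$x{\left(c \right)} = 49$ ($x{\left(c \right)} = \left(-7\right)^{2} = 49$)
$x{\left(1 \right)} 46 \cdot 35 = 49 \cdot 46 \cdot 35 = 2254 \cdot 35 = 78890$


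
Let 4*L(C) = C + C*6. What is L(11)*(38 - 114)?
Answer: -1463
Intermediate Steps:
L(C) = 7*C/4 (L(C) = (C + C*6)/4 = (C + 6*C)/4 = (7*C)/4 = 7*C/4)
L(11)*(38 - 114) = ((7/4)*11)*(38 - 114) = (77/4)*(-76) = -1463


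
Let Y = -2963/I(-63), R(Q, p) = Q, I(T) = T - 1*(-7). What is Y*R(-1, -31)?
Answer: -2963/56 ≈ -52.911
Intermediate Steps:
I(T) = 7 + T (I(T) = T + 7 = 7 + T)
Y = 2963/56 (Y = -2963/(7 - 63) = -2963/(-56) = -2963*(-1/56) = 2963/56 ≈ 52.911)
Y*R(-1, -31) = (2963/56)*(-1) = -2963/56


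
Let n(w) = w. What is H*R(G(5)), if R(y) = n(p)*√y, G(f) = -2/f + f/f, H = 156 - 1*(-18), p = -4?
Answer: -696*√15/5 ≈ -539.12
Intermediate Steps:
H = 174 (H = 156 + 18 = 174)
G(f) = 1 - 2/f (G(f) = -2/f + 1 = 1 - 2/f)
R(y) = -4*√y
H*R(G(5)) = 174*(-4*√5*√(-2 + 5)/5) = 174*(-4*√15/5) = -696*√15/5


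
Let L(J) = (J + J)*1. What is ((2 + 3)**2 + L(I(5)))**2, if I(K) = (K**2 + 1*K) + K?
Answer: 9025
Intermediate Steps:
I(K) = K**2 + 2*K (I(K) = (K**2 + K) + K = (K + K**2) + K = K**2 + 2*K)
L(J) = 2*J (L(J) = (2*J)*1 = 2*J)
((2 + 3)**2 + L(I(5)))**2 = ((2 + 3)**2 + 2*(5*(2 + 5)))**2 = (5**2 + 2*(5*7))**2 = (25 + 2*35)**2 = (25 + 70)**2 = 95**2 = 9025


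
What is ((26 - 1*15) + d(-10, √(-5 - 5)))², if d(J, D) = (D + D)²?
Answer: 841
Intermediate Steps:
d(J, D) = 4*D² (d(J, D) = (2*D)² = 4*D²)
((26 - 1*15) + d(-10, √(-5 - 5)))² = ((26 - 1*15) + 4*(√(-5 - 5))²)² = ((26 - 15) + 4*(√(-10))²)² = (11 + 4*(I*√10)²)² = (11 + 4*(-10))² = (11 - 40)² = (-29)² = 841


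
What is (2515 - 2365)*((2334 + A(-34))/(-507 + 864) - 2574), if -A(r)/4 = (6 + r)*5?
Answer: -45801200/119 ≈ -3.8488e+5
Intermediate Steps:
A(r) = -120 - 20*r (A(r) = -4*(6 + r)*5 = -4*(30 + 5*r) = -120 - 20*r)
(2515 - 2365)*((2334 + A(-34))/(-507 + 864) - 2574) = (2515 - 2365)*((2334 + (-120 - 20*(-34)))/(-507 + 864) - 2574) = 150*((2334 + (-120 + 680))/357 - 2574) = 150*((2334 + 560)*(1/357) - 2574) = 150*(2894*(1/357) - 2574) = 150*(2894/357 - 2574) = 150*(-916024/357) = -45801200/119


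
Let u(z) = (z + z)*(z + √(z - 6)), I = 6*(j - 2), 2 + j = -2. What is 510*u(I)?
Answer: 1321920 - 36720*I*√42 ≈ 1.3219e+6 - 2.3797e+5*I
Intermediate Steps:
j = -4 (j = -2 - 2 = -4)
I = -36 (I = 6*(-4 - 2) = 6*(-6) = -36)
u(z) = 2*z*(z + √(-6 + z)) (u(z) = (2*z)*(z + √(-6 + z)) = 2*z*(z + √(-6 + z)))
510*u(I) = 510*(2*(-36)*(-36 + √(-6 - 36))) = 510*(2*(-36)*(-36 + √(-42))) = 510*(2*(-36)*(-36 + I*√42)) = 510*(2592 - 72*I*√42) = 1321920 - 36720*I*√42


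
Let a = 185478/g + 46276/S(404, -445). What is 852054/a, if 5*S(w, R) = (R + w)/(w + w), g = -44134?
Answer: -770893300338/4125540669979 ≈ -0.18686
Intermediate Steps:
S(w, R) = (R + w)/(10*w) (S(w, R) = ((R + w)/(w + w))/5 = ((R + w)/((2*w)))/5 = ((R + w)*(1/(2*w)))/5 = ((R + w)/(2*w))/5 = (R + w)/(10*w))
a = -4125540669979/904747 (a = 185478/(-44134) + 46276/(((⅒)*(-445 + 404)/404)) = 185478*(-1/44134) + 46276/(((⅒)*(1/404)*(-41))) = -92739/22067 + 46276/(-41/4040) = -92739/22067 + 46276*(-4040/41) = -92739/22067 - 186955040/41 = -4125540669979/904747 ≈ -4.5599e+6)
852054/a = 852054/(-4125540669979/904747) = 852054*(-904747/4125540669979) = -770893300338/4125540669979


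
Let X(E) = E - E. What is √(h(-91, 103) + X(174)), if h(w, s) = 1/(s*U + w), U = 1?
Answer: √3/6 ≈ 0.28868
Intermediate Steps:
X(E) = 0
h(w, s) = 1/(s + w) (h(w, s) = 1/(s*1 + w) = 1/(s + w))
√(h(-91, 103) + X(174)) = √(1/(103 - 91) + 0) = √(1/12 + 0) = √(1/12) = √3/6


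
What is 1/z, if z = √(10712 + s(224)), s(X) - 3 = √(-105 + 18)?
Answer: (10715 + I*√87)^(-½) ≈ 0.0096606 - 4.2e-6*I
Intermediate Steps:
s(X) = 3 + I*√87 (s(X) = 3 + √(-105 + 18) = 3 + √(-87) = 3 + I*√87)
z = √(10715 + I*√87) (z = √(10712 + (3 + I*√87)) = √(10715 + I*√87) ≈ 103.51 + 0.0451*I)
1/z = 1/(√(10715 + I*√87)) = (10715 + I*√87)^(-½)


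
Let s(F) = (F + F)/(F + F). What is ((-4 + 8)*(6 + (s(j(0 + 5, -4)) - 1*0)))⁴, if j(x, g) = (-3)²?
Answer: 614656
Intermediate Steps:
j(x, g) = 9
s(F) = 1 (s(F) = (2*F)/((2*F)) = (2*F)*(1/(2*F)) = 1)
((-4 + 8)*(6 + (s(j(0 + 5, -4)) - 1*0)))⁴ = ((-4 + 8)*(6 + (1 - 1*0)))⁴ = (4*(6 + (1 + 0)))⁴ = (4*(6 + 1))⁴ = (4*7)⁴ = 28⁴ = 614656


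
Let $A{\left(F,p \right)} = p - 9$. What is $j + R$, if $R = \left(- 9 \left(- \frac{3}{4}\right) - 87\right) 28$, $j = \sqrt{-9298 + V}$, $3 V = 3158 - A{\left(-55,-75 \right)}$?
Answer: $-2247 + \frac{2 i \sqrt{18489}}{3} \approx -2247.0 + 90.65 i$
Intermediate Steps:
$A{\left(F,p \right)} = -9 + p$
$V = \frac{3242}{3}$ ($V = \frac{3158 - \left(-9 - 75\right)}{3} = \frac{3158 - -84}{3} = \frac{3158 + 84}{3} = \frac{1}{3} \cdot 3242 = \frac{3242}{3} \approx 1080.7$)
$j = \frac{2 i \sqrt{18489}}{3}$ ($j = \sqrt{-9298 + \frac{3242}{3}} = \sqrt{- \frac{24652}{3}} = \frac{2 i \sqrt{18489}}{3} \approx 90.65 i$)
$R = -2247$ ($R = \left(- 9 \left(\left(-3\right) \frac{1}{4}\right) - 87\right) 28 = \left(\left(-9\right) \left(- \frac{3}{4}\right) - 87\right) 28 = \left(\frac{27}{4} - 87\right) 28 = \left(- \frac{321}{4}\right) 28 = -2247$)
$j + R = \frac{2 i \sqrt{18489}}{3} - 2247 = -2247 + \frac{2 i \sqrt{18489}}{3}$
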